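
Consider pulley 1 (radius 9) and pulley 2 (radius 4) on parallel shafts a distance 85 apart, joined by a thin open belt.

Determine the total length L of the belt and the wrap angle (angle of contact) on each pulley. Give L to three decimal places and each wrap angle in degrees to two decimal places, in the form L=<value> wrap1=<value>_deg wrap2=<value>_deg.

open belt: β = asin((r2−r1)/C) = asin(-5/85) = -3.3723°
wrap1 = π − 2β = 186.7446°
wrap2 = π + 2β = 173.2554°
tangent length = C·cosβ = 84.8528
L = r1·wrap1 + r2·wrap2 + 2·C·cosβ = 9·3.2593 + 4·3.0239 + 2·84.8528 = 211.1349

L=211.135 wrap1=186.74_deg wrap2=173.26_deg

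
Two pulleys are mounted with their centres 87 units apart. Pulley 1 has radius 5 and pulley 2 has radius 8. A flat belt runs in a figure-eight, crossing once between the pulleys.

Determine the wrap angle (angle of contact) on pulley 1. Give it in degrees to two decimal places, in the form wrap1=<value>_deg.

crossed belt: β = asin((r1+r2)/C) = asin(13/87) = 8.5936°
wrap1 = wrap2 = π + 2β = 197.1872°

wrap1=197.19_deg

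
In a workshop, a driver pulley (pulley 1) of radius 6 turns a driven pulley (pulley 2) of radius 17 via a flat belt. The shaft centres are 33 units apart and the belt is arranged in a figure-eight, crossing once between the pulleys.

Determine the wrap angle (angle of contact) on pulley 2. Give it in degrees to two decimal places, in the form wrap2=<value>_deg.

wrap2=268.37_deg

crossed belt: β = asin((r1+r2)/C) = asin(23/33) = 44.1844°
wrap1 = wrap2 = π + 2β = 268.3688°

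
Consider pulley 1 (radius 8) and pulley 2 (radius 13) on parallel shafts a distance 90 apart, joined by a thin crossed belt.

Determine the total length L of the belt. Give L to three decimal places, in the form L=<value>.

L=250.896

crossed belt: β = asin((r1+r2)/C) = asin(21/90) = 13.4934°
wrap1 = wrap2 = π + 2β = 206.9868°
tangent length = C·cosβ = 87.5157
L = (r1+r2)·wrap + 2·C·cosβ = 21·3.6126 + 2·87.5157 = 250.8960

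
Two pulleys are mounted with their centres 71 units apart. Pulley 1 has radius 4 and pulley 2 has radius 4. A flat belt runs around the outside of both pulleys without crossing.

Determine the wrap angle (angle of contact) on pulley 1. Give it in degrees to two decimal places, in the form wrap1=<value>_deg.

wrap1=180.00_deg

open belt: β = asin((r2−r1)/C) = asin(0/71) = 0.0000°
wrap1 = π − 2β = 180.0000°
wrap2 = π + 2β = 180.0000°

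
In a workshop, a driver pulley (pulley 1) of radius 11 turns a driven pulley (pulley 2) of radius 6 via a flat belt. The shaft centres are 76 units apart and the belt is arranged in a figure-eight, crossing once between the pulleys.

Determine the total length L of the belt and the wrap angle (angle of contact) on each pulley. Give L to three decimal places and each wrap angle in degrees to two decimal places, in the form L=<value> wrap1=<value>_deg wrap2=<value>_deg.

crossed belt: β = asin((r1+r2)/C) = asin(17/76) = 12.9255°
wrap1 = wrap2 = π + 2β = 205.8510°
tangent length = C·cosβ = 74.0743
L = (r1+r2)·wrap + 2·C·cosβ = 17·3.5928 + 2·74.0743 = 209.2258

L=209.226 wrap1=205.85_deg wrap2=205.85_deg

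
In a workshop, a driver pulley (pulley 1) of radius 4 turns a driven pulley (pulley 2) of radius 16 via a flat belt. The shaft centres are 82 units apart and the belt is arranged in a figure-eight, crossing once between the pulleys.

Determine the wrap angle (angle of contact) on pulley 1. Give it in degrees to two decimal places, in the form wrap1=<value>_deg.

wrap1=208.23_deg

crossed belt: β = asin((r1+r2)/C) = asin(20/82) = 14.1170°
wrap1 = wrap2 = π + 2β = 208.2340°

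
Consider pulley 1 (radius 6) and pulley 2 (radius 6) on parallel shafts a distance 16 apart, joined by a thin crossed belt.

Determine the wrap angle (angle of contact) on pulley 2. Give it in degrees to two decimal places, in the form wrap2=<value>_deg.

wrap2=277.18_deg

crossed belt: β = asin((r1+r2)/C) = asin(12/16) = 48.5904°
wrap1 = wrap2 = π + 2β = 277.1808°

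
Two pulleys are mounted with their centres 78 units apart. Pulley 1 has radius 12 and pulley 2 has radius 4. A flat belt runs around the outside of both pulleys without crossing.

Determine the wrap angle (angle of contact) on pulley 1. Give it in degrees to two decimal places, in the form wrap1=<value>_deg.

open belt: β = asin((r2−r1)/C) = asin(-8/78) = -5.8868°
wrap1 = π − 2β = 191.7737°
wrap2 = π + 2β = 168.2263°

wrap1=191.77_deg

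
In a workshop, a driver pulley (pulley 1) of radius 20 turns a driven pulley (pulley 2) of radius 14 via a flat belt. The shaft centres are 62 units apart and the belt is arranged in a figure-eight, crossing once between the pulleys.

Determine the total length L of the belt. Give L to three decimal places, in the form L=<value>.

crossed belt: β = asin((r1+r2)/C) = asin(34/62) = 33.2564°
wrap1 = wrap2 = π + 2β = 246.5129°
tangent length = C·cosβ = 51.8459
L = (r1+r2)·wrap + 2·C·cosβ = 34·4.3025 + 2·51.8459 = 249.9755

L=249.976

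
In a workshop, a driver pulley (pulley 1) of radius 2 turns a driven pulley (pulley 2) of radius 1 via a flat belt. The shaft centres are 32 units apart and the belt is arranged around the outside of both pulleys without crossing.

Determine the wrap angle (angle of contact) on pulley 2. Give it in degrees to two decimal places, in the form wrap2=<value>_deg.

open belt: β = asin((r2−r1)/C) = asin(-1/32) = -1.7908°
wrap1 = π − 2β = 183.5816°
wrap2 = π + 2β = 176.4184°

wrap2=176.42_deg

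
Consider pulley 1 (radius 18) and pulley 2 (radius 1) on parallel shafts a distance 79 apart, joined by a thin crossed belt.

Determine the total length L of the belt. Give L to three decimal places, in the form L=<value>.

L=222.282

crossed belt: β = asin((r1+r2)/C) = asin(19/79) = 13.9164°
wrap1 = wrap2 = π + 2β = 207.8329°
tangent length = C·cosβ = 76.6812
L = (r1+r2)·wrap + 2·C·cosβ = 19·3.6274 + 2·76.6812 = 222.2823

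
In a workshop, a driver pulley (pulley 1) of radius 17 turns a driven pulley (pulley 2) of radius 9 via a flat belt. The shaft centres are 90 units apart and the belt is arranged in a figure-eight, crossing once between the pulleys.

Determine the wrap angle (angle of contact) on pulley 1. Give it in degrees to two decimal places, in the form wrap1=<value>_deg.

wrap1=213.58_deg

crossed belt: β = asin((r1+r2)/C) = asin(26/90) = 16.7914°
wrap1 = wrap2 = π + 2β = 213.5829°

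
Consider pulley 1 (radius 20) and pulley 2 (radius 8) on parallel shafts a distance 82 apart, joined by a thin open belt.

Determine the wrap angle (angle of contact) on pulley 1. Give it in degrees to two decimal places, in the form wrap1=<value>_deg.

open belt: β = asin((r2−r1)/C) = asin(-12/82) = -8.4150°
wrap1 = π − 2β = 196.8299°
wrap2 = π + 2β = 163.1701°

wrap1=196.83_deg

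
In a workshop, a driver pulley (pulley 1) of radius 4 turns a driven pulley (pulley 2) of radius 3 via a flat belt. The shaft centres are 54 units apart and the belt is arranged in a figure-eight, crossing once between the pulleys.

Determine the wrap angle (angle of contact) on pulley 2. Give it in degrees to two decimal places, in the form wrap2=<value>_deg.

wrap2=194.90_deg

crossed belt: β = asin((r1+r2)/C) = asin(7/54) = 7.4482°
wrap1 = wrap2 = π + 2β = 194.8964°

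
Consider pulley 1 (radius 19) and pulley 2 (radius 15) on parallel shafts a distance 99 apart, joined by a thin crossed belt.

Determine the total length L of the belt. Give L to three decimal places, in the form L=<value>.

L=316.610

crossed belt: β = asin((r1+r2)/C) = asin(34/99) = 20.0863°
wrap1 = wrap2 = π + 2β = 220.1725°
tangent length = C·cosβ = 92.9785
L = (r1+r2)·wrap + 2·C·cosβ = 34·3.8427 + 2·92.9785 = 316.6100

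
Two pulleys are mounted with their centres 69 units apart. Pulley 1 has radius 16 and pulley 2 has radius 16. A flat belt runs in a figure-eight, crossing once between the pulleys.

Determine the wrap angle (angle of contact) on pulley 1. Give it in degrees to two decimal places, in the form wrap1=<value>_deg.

crossed belt: β = asin((r1+r2)/C) = asin(32/69) = 27.6305°
wrap1 = wrap2 = π + 2β = 235.2611°

wrap1=235.26_deg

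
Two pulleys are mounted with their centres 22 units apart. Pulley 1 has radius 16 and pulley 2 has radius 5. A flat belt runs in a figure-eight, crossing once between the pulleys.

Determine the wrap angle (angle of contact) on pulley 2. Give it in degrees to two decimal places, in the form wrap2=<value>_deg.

crossed belt: β = asin((r1+r2)/C) = asin(21/22) = 72.6586°
wrap1 = wrap2 = π + 2β = 325.3171°

wrap2=325.32_deg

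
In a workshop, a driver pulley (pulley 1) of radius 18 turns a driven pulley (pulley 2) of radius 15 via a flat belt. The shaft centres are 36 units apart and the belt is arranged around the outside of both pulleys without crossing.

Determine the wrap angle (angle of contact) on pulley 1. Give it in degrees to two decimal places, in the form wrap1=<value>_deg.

open belt: β = asin((r2−r1)/C) = asin(-3/36) = -4.7802°
wrap1 = π − 2β = 189.5604°
wrap2 = π + 2β = 170.4396°

wrap1=189.56_deg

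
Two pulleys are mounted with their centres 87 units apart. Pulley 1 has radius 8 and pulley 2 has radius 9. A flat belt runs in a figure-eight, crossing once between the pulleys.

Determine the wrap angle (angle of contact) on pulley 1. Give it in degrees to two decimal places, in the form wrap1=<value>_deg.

crossed belt: β = asin((r1+r2)/C) = asin(17/87) = 11.2682°
wrap1 = wrap2 = π + 2β = 202.5365°

wrap1=202.54_deg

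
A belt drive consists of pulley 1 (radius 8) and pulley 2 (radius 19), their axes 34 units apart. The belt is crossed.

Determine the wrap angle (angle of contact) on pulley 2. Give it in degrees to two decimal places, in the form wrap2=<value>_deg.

wrap2=285.14_deg

crossed belt: β = asin((r1+r2)/C) = asin(27/34) = 52.5720°
wrap1 = wrap2 = π + 2β = 285.1440°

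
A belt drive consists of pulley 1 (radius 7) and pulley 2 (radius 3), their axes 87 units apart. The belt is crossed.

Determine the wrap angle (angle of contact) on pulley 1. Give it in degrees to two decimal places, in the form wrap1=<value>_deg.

crossed belt: β = asin((r1+r2)/C) = asin(10/87) = 6.6003°
wrap1 = wrap2 = π + 2β = 193.2006°

wrap1=193.20_deg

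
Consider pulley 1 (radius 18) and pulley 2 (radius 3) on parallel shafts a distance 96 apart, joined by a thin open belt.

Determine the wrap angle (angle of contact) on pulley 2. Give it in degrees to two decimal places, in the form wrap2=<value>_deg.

open belt: β = asin((r2−r1)/C) = asin(-15/96) = -8.9893°
wrap1 = π − 2β = 197.9786°
wrap2 = π + 2β = 162.0214°

wrap2=162.02_deg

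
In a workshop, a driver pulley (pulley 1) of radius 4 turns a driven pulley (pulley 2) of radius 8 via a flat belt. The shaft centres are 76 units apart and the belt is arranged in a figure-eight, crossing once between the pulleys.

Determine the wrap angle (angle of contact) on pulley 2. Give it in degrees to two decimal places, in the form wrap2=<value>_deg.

crossed belt: β = asin((r1+r2)/C) = asin(12/76) = 9.0847°
wrap1 = wrap2 = π + 2β = 198.1694°

wrap2=198.17_deg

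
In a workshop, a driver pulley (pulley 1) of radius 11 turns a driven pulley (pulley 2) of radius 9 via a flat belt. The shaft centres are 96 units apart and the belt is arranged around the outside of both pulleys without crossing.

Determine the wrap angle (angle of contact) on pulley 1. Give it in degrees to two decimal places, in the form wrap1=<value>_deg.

wrap1=182.39_deg

open belt: β = asin((r2−r1)/C) = asin(-2/96) = -1.1937°
wrap1 = π − 2β = 182.3875°
wrap2 = π + 2β = 177.6125°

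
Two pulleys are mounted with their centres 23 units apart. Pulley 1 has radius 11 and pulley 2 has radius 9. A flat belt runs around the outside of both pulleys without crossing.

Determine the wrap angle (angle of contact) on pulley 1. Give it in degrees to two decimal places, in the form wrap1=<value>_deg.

wrap1=189.98_deg

open belt: β = asin((r2−r1)/C) = asin(-2/23) = -4.9885°
wrap1 = π − 2β = 189.9771°
wrap2 = π + 2β = 170.0229°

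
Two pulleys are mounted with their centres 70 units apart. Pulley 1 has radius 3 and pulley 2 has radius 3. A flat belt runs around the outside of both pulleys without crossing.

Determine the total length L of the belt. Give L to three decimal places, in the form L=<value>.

open belt: β = asin((r2−r1)/C) = asin(0/70) = 0.0000°
wrap1 = π − 2β = 180.0000°
wrap2 = π + 2β = 180.0000°
tangent length = C·cosβ = 70.0000
L = r1·wrap1 + r2·wrap2 + 2·C·cosβ = 3·3.1416 + 3·3.1416 + 2·70.0000 = 158.8496

L=158.850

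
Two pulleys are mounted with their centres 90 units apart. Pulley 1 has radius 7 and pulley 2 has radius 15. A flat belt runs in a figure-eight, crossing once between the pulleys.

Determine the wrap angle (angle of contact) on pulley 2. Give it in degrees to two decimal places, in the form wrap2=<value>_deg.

wrap2=208.30_deg

crossed belt: β = asin((r1+r2)/C) = asin(22/90) = 14.1490°
wrap1 = wrap2 = π + 2β = 208.2980°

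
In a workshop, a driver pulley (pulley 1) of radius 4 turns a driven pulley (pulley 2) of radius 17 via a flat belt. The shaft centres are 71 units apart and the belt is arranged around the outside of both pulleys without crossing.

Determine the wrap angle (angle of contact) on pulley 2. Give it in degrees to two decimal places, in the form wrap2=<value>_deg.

wrap2=201.10_deg

open belt: β = asin((r2−r1)/C) = asin(13/71) = 10.5503°
wrap1 = π − 2β = 158.8994°
wrap2 = π + 2β = 201.1006°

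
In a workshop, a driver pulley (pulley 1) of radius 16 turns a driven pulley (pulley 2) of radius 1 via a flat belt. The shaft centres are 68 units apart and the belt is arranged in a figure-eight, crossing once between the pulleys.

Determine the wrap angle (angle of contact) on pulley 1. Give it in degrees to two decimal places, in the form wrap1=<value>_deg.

crossed belt: β = asin((r1+r2)/C) = asin(17/68) = 14.4775°
wrap1 = wrap2 = π + 2β = 208.9550°

wrap1=208.96_deg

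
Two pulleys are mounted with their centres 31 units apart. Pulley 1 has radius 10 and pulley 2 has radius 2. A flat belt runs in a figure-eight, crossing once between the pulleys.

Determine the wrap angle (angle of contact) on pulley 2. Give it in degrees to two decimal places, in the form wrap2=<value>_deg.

wrap2=225.55_deg

crossed belt: β = asin((r1+r2)/C) = asin(12/31) = 22.7740°
wrap1 = wrap2 = π + 2β = 225.5479°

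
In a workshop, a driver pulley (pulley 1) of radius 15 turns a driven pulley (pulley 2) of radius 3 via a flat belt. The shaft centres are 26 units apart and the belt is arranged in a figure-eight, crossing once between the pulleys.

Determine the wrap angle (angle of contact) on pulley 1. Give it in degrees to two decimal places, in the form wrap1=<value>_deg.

wrap1=267.63_deg

crossed belt: β = asin((r1+r2)/C) = asin(18/26) = 43.8131°
wrap1 = wrap2 = π + 2β = 267.6261°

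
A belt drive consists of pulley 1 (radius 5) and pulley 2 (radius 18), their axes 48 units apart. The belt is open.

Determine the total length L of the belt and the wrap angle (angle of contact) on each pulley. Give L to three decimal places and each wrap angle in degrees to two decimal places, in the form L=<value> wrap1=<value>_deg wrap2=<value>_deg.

L=171.799 wrap1=148.57_deg wrap2=211.43_deg

open belt: β = asin((r2−r1)/C) = asin(13/48) = 15.7139°
wrap1 = π − 2β = 148.5723°
wrap2 = π + 2β = 211.4277°
tangent length = C·cosβ = 46.2061
L = r1·wrap1 + r2·wrap2 + 2·C·cosβ = 5·2.5931 + 18·3.6901 + 2·46.2061 = 171.7995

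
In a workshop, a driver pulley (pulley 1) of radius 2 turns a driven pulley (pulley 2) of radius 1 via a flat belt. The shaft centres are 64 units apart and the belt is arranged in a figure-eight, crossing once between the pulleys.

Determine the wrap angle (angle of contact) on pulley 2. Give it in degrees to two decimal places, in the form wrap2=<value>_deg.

crossed belt: β = asin((r1+r2)/C) = asin(3/64) = 2.6867°
wrap1 = wrap2 = π + 2β = 185.3734°

wrap2=185.37_deg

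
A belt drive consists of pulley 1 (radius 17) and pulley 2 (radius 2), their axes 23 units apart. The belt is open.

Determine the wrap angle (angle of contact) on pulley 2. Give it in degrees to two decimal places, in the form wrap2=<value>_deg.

open belt: β = asin((r2−r1)/C) = asin(-15/23) = -40.7057°
wrap1 = π − 2β = 261.4114°
wrap2 = π + 2β = 98.5886°

wrap2=98.59_deg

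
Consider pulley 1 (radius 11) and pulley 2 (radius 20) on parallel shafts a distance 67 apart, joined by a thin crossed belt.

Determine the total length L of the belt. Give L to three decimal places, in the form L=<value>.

L=246.007

crossed belt: β = asin((r1+r2)/C) = asin(31/67) = 27.5606°
wrap1 = wrap2 = π + 2β = 235.1212°
tangent length = C·cosβ = 59.3970
L = (r1+r2)·wrap + 2·C·cosβ = 31·4.1036 + 2·59.3970 = 246.0068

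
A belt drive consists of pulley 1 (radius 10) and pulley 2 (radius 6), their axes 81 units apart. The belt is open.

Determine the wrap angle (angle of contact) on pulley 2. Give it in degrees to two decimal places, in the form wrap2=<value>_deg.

wrap2=174.34_deg

open belt: β = asin((r2−r1)/C) = asin(-4/81) = -2.8306°
wrap1 = π − 2β = 185.6611°
wrap2 = π + 2β = 174.3389°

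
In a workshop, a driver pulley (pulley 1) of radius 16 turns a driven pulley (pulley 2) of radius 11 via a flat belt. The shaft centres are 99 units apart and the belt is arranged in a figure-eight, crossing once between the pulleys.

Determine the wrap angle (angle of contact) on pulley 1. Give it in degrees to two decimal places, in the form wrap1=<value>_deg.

wrap1=211.65_deg

crossed belt: β = asin((r1+r2)/C) = asin(27/99) = 15.8266°
wrap1 = wrap2 = π + 2β = 211.6532°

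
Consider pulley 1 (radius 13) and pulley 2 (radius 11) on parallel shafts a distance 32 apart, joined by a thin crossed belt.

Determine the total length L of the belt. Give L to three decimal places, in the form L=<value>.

crossed belt: β = asin((r1+r2)/C) = asin(24/32) = 48.5904°
wrap1 = wrap2 = π + 2β = 277.1808°
tangent length = C·cosβ = 21.1660
L = (r1+r2)·wrap + 2·C·cosβ = 24·4.8377 + 2·21.1660 = 158.4372

L=158.437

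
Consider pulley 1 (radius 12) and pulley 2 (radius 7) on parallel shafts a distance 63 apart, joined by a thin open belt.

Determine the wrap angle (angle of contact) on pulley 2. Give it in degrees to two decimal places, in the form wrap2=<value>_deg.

wrap2=170.90_deg

open belt: β = asin((r2−r1)/C) = asin(-5/63) = -4.5521°
wrap1 = π − 2β = 189.1041°
wrap2 = π + 2β = 170.8959°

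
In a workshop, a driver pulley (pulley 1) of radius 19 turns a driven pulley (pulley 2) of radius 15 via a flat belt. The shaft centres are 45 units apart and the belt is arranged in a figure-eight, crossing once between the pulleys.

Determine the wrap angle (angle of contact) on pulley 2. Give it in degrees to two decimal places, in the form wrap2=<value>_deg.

crossed belt: β = asin((r1+r2)/C) = asin(34/45) = 49.0739°
wrap1 = wrap2 = π + 2β = 278.1479°

wrap2=278.15_deg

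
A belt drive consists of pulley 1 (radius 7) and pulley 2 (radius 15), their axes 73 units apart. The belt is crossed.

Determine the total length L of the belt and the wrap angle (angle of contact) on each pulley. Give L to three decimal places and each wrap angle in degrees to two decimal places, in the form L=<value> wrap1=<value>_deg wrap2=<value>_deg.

crossed belt: β = asin((r1+r2)/C) = asin(22/73) = 17.5399°
wrap1 = wrap2 = π + 2β = 215.0798°
tangent length = C·cosβ = 69.6060
L = (r1+r2)·wrap + 2·C·cosβ = 22·3.7539 + 2·69.6060 = 221.7968

L=221.797 wrap1=215.08_deg wrap2=215.08_deg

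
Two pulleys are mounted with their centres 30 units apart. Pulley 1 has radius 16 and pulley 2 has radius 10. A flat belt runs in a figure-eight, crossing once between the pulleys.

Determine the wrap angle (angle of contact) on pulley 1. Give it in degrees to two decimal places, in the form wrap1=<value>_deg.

wrap1=300.15_deg

crossed belt: β = asin((r1+r2)/C) = asin(26/30) = 60.0736°
wrap1 = wrap2 = π + 2β = 300.1471°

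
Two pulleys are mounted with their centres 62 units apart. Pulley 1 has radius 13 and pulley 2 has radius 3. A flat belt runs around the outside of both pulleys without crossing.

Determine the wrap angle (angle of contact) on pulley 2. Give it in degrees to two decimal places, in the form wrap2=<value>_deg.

open belt: β = asin((r2−r1)/C) = asin(-10/62) = -9.2818°
wrap1 = π − 2β = 198.5636°
wrap2 = π + 2β = 161.4364°

wrap2=161.44_deg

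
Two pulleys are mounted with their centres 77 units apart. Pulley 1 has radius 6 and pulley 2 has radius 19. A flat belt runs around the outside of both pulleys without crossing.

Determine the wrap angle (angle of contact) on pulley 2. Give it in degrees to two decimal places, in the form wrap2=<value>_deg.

wrap2=199.44_deg

open belt: β = asin((r2−r1)/C) = asin(13/77) = 9.7199°
wrap1 = π − 2β = 160.5603°
wrap2 = π + 2β = 199.4397°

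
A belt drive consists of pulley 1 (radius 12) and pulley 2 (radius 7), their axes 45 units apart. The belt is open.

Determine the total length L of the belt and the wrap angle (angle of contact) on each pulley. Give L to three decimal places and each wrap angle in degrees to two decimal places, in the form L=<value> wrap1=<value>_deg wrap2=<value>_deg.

open belt: β = asin((r2−r1)/C) = asin(-5/45) = -6.3794°
wrap1 = π − 2β = 192.7587°
wrap2 = π + 2β = 167.2413°
tangent length = C·cosβ = 44.7214
L = r1·wrap1 + r2·wrap2 + 2·C·cosβ = 12·3.3643 + 7·2.9189 + 2·44.7214 = 150.2464

L=150.246 wrap1=192.76_deg wrap2=167.24_deg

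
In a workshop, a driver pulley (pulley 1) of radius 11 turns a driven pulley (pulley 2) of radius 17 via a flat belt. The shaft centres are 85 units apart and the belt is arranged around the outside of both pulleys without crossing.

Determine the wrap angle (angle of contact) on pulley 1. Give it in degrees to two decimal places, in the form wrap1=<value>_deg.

wrap1=171.90_deg

open belt: β = asin((r2−r1)/C) = asin(6/85) = 4.0478°
wrap1 = π − 2β = 171.9045°
wrap2 = π + 2β = 188.0955°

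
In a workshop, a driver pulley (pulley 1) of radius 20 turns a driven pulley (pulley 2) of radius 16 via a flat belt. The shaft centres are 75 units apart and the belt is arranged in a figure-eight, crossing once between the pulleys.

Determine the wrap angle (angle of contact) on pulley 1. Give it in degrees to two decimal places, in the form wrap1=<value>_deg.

wrap1=237.37_deg

crossed belt: β = asin((r1+r2)/C) = asin(36/75) = 28.6854°
wrap1 = wrap2 = π + 2β = 237.3708°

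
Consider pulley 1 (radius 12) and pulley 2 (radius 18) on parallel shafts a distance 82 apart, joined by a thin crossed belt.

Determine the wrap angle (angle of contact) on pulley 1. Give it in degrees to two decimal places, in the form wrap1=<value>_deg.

crossed belt: β = asin((r1+r2)/C) = asin(30/82) = 21.4601°
wrap1 = wrap2 = π + 2β = 222.9203°

wrap1=222.92_deg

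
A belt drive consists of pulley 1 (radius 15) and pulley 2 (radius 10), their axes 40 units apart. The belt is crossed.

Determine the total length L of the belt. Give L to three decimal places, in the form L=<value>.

L=174.746

crossed belt: β = asin((r1+r2)/C) = asin(25/40) = 38.6822°
wrap1 = wrap2 = π + 2β = 257.3644°
tangent length = C·cosβ = 31.2250
L = (r1+r2)·wrap + 2·C·cosβ = 25·4.4919 + 2·31.2250 = 174.7464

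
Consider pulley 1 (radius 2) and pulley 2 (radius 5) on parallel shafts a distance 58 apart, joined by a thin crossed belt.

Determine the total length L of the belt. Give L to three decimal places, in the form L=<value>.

crossed belt: β = asin((r1+r2)/C) = asin(7/58) = 6.9319°
wrap1 = wrap2 = π + 2β = 193.8638°
tangent length = C·cosβ = 57.5760
L = (r1+r2)·wrap + 2·C·cosβ = 7·3.3836 + 2·57.5760 = 138.8370

L=138.837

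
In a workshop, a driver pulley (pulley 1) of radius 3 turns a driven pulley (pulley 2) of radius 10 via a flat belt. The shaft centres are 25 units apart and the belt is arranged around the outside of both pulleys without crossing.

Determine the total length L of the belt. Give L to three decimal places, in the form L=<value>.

L=92.814

open belt: β = asin((r2−r1)/C) = asin(7/25) = 16.2602°
wrap1 = π − 2β = 147.4796°
wrap2 = π + 2β = 212.5204°
tangent length = C·cosβ = 24.0000
L = r1·wrap1 + r2·wrap2 + 2·C·cosβ = 3·2.5740 + 10·3.7092 + 2·24.0000 = 92.8138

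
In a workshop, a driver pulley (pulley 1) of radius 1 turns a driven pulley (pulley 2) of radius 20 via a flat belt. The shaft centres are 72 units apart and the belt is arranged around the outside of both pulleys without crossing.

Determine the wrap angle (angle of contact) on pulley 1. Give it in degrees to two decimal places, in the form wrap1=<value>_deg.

wrap1=149.40_deg

open belt: β = asin((r2−r1)/C) = asin(19/72) = 15.3009°
wrap1 = π − 2β = 149.3981°
wrap2 = π + 2β = 210.6019°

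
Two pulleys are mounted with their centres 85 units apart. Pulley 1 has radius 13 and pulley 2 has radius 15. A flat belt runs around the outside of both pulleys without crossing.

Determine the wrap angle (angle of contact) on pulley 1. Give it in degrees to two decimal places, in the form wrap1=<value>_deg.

open belt: β = asin((r2−r1)/C) = asin(2/85) = 1.3483°
wrap1 = π − 2β = 177.3035°
wrap2 = π + 2β = 182.6965°

wrap1=177.30_deg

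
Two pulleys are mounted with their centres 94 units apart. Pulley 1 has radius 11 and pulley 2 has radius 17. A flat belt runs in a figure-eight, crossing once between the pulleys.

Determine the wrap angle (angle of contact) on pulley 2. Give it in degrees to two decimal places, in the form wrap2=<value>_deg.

crossed belt: β = asin((r1+r2)/C) = asin(28/94) = 17.3299°
wrap1 = wrap2 = π + 2β = 214.6597°

wrap2=214.66_deg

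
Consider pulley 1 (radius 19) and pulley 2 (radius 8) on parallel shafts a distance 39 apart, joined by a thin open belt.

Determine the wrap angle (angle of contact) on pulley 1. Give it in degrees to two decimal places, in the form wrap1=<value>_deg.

wrap1=212.77_deg

open belt: β = asin((r2−r1)/C) = asin(-11/39) = -16.3827°
wrap1 = π − 2β = 212.7653°
wrap2 = π + 2β = 147.2347°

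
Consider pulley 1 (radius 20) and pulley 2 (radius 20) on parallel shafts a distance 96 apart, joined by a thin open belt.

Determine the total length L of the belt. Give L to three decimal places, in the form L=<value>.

L=317.664

open belt: β = asin((r2−r1)/C) = asin(0/96) = 0.0000°
wrap1 = π − 2β = 180.0000°
wrap2 = π + 2β = 180.0000°
tangent length = C·cosβ = 96.0000
L = r1·wrap1 + r2·wrap2 + 2·C·cosβ = 20·3.1416 + 20·3.1416 + 2·96.0000 = 317.6637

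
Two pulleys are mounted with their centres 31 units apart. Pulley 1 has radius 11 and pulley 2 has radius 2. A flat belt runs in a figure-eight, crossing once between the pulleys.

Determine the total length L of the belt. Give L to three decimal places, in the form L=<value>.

crossed belt: β = asin((r1+r2)/C) = asin(13/31) = 24.7939°
wrap1 = wrap2 = π + 2β = 229.5877°
tangent length = C·cosβ = 28.1425
L = (r1+r2)·wrap + 2·C·cosβ = 13·4.0071 + 2·28.1425 = 108.3768

L=108.377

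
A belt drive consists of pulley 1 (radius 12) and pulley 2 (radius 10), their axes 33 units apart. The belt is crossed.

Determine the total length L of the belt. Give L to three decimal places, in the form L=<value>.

L=150.417

crossed belt: β = asin((r1+r2)/C) = asin(22/33) = 41.8103°
wrap1 = wrap2 = π + 2β = 263.6206°
tangent length = C·cosβ = 24.5967
L = (r1+r2)·wrap + 2·C·cosβ = 22·4.6010 + 2·24.5967 = 150.4166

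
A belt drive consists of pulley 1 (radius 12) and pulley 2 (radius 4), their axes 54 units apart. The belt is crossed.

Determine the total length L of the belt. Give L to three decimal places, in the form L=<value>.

L=163.042

crossed belt: β = asin((r1+r2)/C) = asin(16/54) = 17.2353°
wrap1 = wrap2 = π + 2β = 214.4706°
tangent length = C·cosβ = 51.5752
L = (r1+r2)·wrap + 2·C·cosβ = 16·3.7432 + 2·51.5752 = 163.0419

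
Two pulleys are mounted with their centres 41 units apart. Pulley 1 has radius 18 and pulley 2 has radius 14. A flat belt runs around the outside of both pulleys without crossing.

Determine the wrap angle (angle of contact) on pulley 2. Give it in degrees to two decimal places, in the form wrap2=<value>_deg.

open belt: β = asin((r2−r1)/C) = asin(-4/41) = -5.5987°
wrap1 = π − 2β = 191.1975°
wrap2 = π + 2β = 168.8025°

wrap2=168.80_deg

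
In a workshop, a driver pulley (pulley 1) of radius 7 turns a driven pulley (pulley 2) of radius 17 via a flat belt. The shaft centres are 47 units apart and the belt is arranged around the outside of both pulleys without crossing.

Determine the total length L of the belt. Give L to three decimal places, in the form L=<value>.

open belt: β = asin((r2−r1)/C) = asin(10/47) = 12.2845°
wrap1 = π − 2β = 155.4310°
wrap2 = π + 2β = 204.5690°
tangent length = C·cosβ = 45.9239
L = r1·wrap1 + r2·wrap2 + 2·C·cosβ = 7·2.7128 + 17·3.5704 + 2·45.9239 = 171.5340

L=171.534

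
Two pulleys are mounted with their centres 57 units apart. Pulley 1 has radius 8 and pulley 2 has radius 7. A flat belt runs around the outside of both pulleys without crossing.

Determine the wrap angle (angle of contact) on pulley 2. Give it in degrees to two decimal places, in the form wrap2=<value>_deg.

open belt: β = asin((r2−r1)/C) = asin(-1/57) = -1.0052°
wrap1 = π − 2β = 182.0105°
wrap2 = π + 2β = 177.9895°

wrap2=177.99_deg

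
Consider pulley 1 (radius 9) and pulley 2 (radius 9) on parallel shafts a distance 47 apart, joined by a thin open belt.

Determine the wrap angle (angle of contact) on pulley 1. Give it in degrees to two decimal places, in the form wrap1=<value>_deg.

open belt: β = asin((r2−r1)/C) = asin(0/47) = 0.0000°
wrap1 = π − 2β = 180.0000°
wrap2 = π + 2β = 180.0000°

wrap1=180.00_deg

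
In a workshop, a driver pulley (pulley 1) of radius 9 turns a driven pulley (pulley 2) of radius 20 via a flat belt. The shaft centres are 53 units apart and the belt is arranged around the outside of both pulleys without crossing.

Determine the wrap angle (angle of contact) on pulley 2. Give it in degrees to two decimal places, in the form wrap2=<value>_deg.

wrap2=203.96_deg

open belt: β = asin((r2−r1)/C) = asin(11/53) = 11.9786°
wrap1 = π − 2β = 156.0427°
wrap2 = π + 2β = 203.9573°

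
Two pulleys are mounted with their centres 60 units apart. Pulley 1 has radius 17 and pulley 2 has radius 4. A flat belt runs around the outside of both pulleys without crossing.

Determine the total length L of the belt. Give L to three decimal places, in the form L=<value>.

L=188.801

open belt: β = asin((r2−r1)/C) = asin(-13/60) = -12.5133°
wrap1 = π − 2β = 205.0267°
wrap2 = π + 2β = 154.9733°
tangent length = C·cosβ = 58.5747
L = r1·wrap1 + r2·wrap2 + 2·C·cosβ = 17·3.5784 + 4·2.7048 + 2·58.5747 = 188.8013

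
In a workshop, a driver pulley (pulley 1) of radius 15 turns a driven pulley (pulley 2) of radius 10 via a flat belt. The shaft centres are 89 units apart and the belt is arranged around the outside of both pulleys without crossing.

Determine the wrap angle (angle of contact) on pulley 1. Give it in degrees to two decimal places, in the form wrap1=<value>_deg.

wrap1=186.44_deg

open belt: β = asin((r2−r1)/C) = asin(-5/89) = -3.2206°
wrap1 = π − 2β = 186.4411°
wrap2 = π + 2β = 173.5589°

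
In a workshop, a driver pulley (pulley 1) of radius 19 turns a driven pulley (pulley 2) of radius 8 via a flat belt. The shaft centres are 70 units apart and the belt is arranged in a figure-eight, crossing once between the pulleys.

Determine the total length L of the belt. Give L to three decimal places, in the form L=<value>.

L=235.373

crossed belt: β = asin((r1+r2)/C) = asin(27/70) = 22.6881°
wrap1 = wrap2 = π + 2β = 225.3762°
tangent length = C·cosβ = 64.5833
L = (r1+r2)·wrap + 2·C·cosβ = 27·3.9336 + 2·64.5833 = 235.3726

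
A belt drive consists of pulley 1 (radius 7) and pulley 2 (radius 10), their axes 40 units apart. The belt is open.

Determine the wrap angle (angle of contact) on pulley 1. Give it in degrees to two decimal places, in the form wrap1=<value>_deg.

wrap1=171.40_deg

open belt: β = asin((r2−r1)/C) = asin(3/40) = 4.3012°
wrap1 = π − 2β = 171.3976°
wrap2 = π + 2β = 188.6024°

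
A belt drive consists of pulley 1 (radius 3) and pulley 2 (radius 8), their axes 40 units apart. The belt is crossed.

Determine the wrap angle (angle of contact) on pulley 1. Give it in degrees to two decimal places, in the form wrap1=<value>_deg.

crossed belt: β = asin((r1+r2)/C) = asin(11/40) = 15.9620°
wrap1 = wrap2 = π + 2β = 211.9240°

wrap1=211.92_deg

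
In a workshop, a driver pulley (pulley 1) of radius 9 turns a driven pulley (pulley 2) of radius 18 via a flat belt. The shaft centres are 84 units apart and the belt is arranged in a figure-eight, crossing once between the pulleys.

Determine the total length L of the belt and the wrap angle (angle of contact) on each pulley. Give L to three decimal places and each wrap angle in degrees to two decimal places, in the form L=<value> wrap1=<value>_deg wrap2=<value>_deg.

L=261.579 wrap1=217.50_deg wrap2=217.50_deg

crossed belt: β = asin((r1+r2)/C) = asin(27/84) = 18.7493°
wrap1 = wrap2 = π + 2β = 217.4987°
tangent length = C·cosβ = 79.5424
L = (r1+r2)·wrap + 2·C·cosβ = 27·3.7961 + 2·79.5424 = 261.5787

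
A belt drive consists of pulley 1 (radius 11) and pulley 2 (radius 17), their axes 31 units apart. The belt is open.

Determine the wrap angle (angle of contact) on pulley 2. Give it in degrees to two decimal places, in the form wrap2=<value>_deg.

open belt: β = asin((r2−r1)/C) = asin(6/31) = 11.1599°
wrap1 = π − 2β = 157.6801°
wrap2 = π + 2β = 202.3199°

wrap2=202.32_deg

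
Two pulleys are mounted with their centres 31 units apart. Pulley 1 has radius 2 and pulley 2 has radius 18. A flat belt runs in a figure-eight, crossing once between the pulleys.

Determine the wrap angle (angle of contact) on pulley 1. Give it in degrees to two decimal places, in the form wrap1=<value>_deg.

wrap1=260.36_deg

crossed belt: β = asin((r1+r2)/C) = asin(20/31) = 40.1778°
wrap1 = wrap2 = π + 2β = 260.3555°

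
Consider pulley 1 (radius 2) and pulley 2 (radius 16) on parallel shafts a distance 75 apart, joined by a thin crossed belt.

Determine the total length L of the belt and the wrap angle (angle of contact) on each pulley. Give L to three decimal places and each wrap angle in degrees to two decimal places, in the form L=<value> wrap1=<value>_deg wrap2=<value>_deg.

crossed belt: β = asin((r1+r2)/C) = asin(18/75) = 13.8865°
wrap1 = wrap2 = π + 2β = 207.7731°
tangent length = C·cosβ = 72.8080
L = (r1+r2)·wrap + 2·C·cosβ = 18·3.6263 + 2·72.8080 = 210.8898

L=210.890 wrap1=207.77_deg wrap2=207.77_deg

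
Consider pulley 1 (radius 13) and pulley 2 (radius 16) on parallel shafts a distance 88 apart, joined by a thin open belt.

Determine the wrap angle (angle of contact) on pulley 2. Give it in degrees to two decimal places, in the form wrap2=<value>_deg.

open belt: β = asin((r2−r1)/C) = asin(3/88) = 1.9536°
wrap1 = π − 2β = 176.0927°
wrap2 = π + 2β = 183.9073°

wrap2=183.91_deg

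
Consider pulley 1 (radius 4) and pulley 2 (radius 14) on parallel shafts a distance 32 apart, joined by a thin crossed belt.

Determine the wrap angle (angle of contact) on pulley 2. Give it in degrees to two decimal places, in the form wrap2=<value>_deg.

wrap2=248.46_deg

crossed belt: β = asin((r1+r2)/C) = asin(18/32) = 34.2289°
wrap1 = wrap2 = π + 2β = 248.4577°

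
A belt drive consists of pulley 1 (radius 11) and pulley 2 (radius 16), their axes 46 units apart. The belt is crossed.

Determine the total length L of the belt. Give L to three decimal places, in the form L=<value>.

crossed belt: β = asin((r1+r2)/C) = asin(27/46) = 35.9413°
wrap1 = wrap2 = π + 2β = 251.8827°
tangent length = C·cosβ = 37.2424
L = (r1+r2)·wrap + 2·C·cosβ = 27·4.3962 + 2·37.2424 = 193.1818

L=193.182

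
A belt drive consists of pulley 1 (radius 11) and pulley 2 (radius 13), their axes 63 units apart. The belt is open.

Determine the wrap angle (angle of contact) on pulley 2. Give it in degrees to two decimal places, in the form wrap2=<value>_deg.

open belt: β = asin((r2−r1)/C) = asin(2/63) = 1.8192°
wrap1 = π − 2β = 176.3616°
wrap2 = π + 2β = 183.6384°

wrap2=183.64_deg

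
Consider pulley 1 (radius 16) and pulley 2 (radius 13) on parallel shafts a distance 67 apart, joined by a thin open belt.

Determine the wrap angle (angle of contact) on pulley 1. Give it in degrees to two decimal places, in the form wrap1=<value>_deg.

wrap1=185.13_deg

open belt: β = asin((r2−r1)/C) = asin(-3/67) = -2.5663°
wrap1 = π − 2β = 185.1327°
wrap2 = π + 2β = 174.8673°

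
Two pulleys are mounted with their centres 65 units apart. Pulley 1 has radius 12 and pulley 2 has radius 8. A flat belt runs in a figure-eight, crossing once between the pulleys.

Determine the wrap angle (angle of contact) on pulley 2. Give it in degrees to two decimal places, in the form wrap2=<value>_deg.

crossed belt: β = asin((r1+r2)/C) = asin(20/65) = 17.9202°
wrap1 = wrap2 = π + 2β = 215.8404°

wrap2=215.84_deg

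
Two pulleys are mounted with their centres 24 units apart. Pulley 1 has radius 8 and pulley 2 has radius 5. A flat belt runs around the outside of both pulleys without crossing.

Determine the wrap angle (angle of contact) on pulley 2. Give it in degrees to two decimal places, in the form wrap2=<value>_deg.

wrap2=165.64_deg

open belt: β = asin((r2−r1)/C) = asin(-3/24) = -7.1808°
wrap1 = π − 2β = 194.3615°
wrap2 = π + 2β = 165.6385°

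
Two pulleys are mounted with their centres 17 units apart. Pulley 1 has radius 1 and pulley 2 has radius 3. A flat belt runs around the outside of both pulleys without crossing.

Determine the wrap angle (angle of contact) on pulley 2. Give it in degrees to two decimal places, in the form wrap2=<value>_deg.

wrap2=193.51_deg

open belt: β = asin((r2−r1)/C) = asin(2/17) = 6.7563°
wrap1 = π − 2β = 166.4873°
wrap2 = π + 2β = 193.5127°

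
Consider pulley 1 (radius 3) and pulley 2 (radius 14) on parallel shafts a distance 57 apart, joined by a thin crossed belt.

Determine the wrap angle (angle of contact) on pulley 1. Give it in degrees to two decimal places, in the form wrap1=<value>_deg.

wrap1=214.70_deg

crossed belt: β = asin((r1+r2)/C) = asin(17/57) = 17.3523°
wrap1 = wrap2 = π + 2β = 214.7045°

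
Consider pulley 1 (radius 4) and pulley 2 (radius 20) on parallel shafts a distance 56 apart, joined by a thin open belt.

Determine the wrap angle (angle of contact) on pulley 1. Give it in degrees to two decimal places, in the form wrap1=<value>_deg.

open belt: β = asin((r2−r1)/C) = asin(16/56) = 16.6015°
wrap1 = π − 2β = 146.7969°
wrap2 = π + 2β = 213.2031°

wrap1=146.80_deg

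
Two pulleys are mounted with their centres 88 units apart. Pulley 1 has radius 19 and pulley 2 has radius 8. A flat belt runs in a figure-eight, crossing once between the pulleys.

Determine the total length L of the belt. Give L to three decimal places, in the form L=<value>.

L=269.174

crossed belt: β = asin((r1+r2)/C) = asin(27/88) = 17.8676°
wrap1 = wrap2 = π + 2β = 215.7352°
tangent length = C·cosβ = 83.7556
L = (r1+r2)·wrap + 2·C·cosβ = 27·3.7653 + 2·83.7556 = 269.1740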